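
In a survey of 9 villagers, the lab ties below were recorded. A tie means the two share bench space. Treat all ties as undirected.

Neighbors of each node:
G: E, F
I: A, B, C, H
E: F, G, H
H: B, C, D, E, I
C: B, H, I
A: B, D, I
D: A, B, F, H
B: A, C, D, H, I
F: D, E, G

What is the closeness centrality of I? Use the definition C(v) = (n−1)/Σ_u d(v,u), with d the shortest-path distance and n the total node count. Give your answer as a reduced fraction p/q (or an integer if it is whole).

4/7

Distances from I: A:1, B:1, C:1, D:2, E:2, F:3, G:3, H:1. Sum = 14.
n = 9, so closeness = 8/14 = 4/7.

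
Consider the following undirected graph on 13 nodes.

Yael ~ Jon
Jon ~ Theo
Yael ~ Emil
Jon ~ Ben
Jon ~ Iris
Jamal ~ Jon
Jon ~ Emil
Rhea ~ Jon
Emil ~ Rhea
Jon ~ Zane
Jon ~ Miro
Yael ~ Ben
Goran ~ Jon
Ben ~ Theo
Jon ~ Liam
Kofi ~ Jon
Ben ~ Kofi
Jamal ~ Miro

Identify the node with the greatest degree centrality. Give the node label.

Jon

Degrees — Ben:4, Emil:3, Goran:1, Iris:1, Jamal:2, Jon:12, Kofi:2, Liam:1, Miro:2, Rhea:2, Theo:2, Yael:3, Zane:1.
The maximum is 12, attained only by Jon.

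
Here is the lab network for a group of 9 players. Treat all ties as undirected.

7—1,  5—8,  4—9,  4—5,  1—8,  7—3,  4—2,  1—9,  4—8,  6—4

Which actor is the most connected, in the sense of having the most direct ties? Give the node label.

Degrees — 1:3, 2:1, 3:1, 4:5, 5:2, 6:1, 7:2, 8:3, 9:2.
The maximum is 5, attained only by 4.

4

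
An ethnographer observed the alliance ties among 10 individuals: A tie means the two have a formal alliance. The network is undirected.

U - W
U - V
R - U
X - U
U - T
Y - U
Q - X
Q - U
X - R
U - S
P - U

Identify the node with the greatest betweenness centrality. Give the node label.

Unnormalized betweenness of each node: P:0, Q:0, R:0, S:0, T:0, U:67/2, V:0, W:0, X:1/2, Y:0.
U has the largest value, 67/2, making it the main broker — the node through which the most shortest paths run.

U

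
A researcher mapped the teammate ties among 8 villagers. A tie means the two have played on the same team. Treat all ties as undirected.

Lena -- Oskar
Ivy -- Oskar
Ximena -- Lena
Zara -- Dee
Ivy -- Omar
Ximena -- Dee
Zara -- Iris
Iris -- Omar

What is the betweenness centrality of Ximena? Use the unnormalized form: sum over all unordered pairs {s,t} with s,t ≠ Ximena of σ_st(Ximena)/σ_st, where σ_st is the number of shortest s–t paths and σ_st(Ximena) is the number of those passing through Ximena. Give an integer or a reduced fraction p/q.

Pairs whose geodesics pass through Ximena — Lena–Iris: 1/2; Lena–Zara: 1; Lena–Dee: 1; Oskar–Zara: 1/2; Oskar–Dee: 1; Ivy–Dee: 1/2.
All other pairs contribute 0.
Summing the contributions gives betweenness(Ximena) = 9/2.

9/2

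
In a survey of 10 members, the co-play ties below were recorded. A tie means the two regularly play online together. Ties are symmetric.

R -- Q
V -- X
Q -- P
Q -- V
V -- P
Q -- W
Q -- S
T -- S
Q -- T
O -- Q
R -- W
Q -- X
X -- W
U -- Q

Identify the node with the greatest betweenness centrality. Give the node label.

Unnormalized betweenness of each node: O:0, P:0, Q:59/2, R:0, S:0, T:0, U:0, V:1/2, W:1/2, X:1/2.
Q has the largest value, 59/2, making it the main broker — the node through which the most shortest paths run.

Q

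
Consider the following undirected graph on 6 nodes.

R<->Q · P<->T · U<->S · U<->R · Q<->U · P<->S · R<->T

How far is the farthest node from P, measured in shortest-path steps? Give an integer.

3

Distances from P: Q:3, R:2, S:1, T:1, U:2.
The largest is 3 (to Q), so the eccentricity of P is 3.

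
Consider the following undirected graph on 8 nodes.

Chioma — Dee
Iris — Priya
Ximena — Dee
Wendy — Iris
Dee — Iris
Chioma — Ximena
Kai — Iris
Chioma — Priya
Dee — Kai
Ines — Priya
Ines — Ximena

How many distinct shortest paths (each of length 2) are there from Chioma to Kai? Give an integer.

1

The shortest distance is 2, and the only length-2 path is Chioma–Dee–Kai. So there is exactly 1 shortest path.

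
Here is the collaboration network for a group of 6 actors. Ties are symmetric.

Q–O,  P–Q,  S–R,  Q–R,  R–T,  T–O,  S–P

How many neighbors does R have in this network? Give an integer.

R is directly tied to Q, S, and T. That is 3 neighbors, so the degree of R is 3.

3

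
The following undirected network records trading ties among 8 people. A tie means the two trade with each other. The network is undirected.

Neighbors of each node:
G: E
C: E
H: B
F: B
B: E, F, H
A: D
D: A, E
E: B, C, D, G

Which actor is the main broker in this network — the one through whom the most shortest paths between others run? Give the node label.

E

Unnormalized betweenness of each node: A:0, B:11, C:0, D:6, E:17, F:0, G:0, H:0.
E has the largest value, 17, making it the main broker — the node through which the most shortest paths run.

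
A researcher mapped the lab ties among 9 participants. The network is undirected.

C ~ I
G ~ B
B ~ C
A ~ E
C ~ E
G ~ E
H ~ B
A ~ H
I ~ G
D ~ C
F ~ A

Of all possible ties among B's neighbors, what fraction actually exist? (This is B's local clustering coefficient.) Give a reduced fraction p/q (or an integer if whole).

B's neighbors: C, G, and H (k = 3).
Possible neighbor pairs: C(3,2) = 3. Edges among them: none → e = 0.
Clustering(B) = 0/3 = 0.

0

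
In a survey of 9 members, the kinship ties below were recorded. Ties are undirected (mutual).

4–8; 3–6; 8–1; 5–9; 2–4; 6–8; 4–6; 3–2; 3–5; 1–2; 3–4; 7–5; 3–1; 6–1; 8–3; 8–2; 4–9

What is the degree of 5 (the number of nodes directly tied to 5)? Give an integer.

3

5 is directly tied to 3, 7, and 9. That is 3 neighbors, so the degree of 5 is 3.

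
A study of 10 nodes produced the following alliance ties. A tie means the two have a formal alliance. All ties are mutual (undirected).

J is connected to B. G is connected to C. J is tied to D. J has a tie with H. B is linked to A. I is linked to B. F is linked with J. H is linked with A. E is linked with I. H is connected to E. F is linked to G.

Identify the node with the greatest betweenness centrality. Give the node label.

Unnormalized betweenness of each node: A:1/2, B:17/2, C:0, D:0, E:1, F:14, G:8, H:17/2, I:1, J:47/2.
J has the largest value, 47/2, making it the main broker — the node through which the most shortest paths run.

J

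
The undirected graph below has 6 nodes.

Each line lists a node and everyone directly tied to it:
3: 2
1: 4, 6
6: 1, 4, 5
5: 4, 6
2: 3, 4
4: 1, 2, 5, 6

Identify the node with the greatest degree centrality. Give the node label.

4

Degrees — 1:2, 2:2, 3:1, 4:4, 5:2, 6:3.
The maximum is 4, attained only by 4.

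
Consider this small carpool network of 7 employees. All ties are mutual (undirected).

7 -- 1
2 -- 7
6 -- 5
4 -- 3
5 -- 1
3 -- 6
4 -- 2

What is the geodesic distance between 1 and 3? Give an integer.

3

One shortest route is 1 – 5 – 6 – 3, which uses 3 edges, and at distance 2 from 1 we only reach {2, 6}, which does not include 3. So d(1,3) = 3.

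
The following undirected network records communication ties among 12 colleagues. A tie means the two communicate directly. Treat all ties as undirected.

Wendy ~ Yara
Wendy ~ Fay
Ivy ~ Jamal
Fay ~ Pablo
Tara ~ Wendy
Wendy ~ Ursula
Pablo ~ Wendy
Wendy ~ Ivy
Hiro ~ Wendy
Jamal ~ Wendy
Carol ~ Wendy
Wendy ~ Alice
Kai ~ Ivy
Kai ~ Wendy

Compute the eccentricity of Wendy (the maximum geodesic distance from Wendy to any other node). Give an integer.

1

Distances from Wendy: Alice:1, Carol:1, Fay:1, Hiro:1, Ivy:1, Jamal:1, Kai:1, Pablo:1, Tara:1, Ursula:1, Yara:1.
The largest is 1 (to Carol, Alice, Pablo, Fay, Tara, Yara, Ursula, Kai, Jamal, Ivy, and Hiro), so the eccentricity of Wendy is 1.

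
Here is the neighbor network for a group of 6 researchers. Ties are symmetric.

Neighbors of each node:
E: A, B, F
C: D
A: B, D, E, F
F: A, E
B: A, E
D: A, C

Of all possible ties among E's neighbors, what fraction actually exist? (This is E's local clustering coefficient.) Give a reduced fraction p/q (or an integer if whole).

2/3

E's neighbors: A, B, and F (k = 3).
Possible neighbor pairs: C(3,2) = 3. Edges among them: A–B, A–F → e = 2.
Clustering(E) = 2/3.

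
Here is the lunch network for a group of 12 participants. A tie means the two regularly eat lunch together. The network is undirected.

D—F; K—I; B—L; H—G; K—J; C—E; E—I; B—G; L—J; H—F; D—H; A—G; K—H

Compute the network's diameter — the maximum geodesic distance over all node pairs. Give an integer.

Eccentricity of each node (its greatest distance to any other): A:6, B:6, C:6, D:5, E:5, F:5, G:5, H:4, I:4, J:4, K:3, L:5.
The maximum eccentricity is 6, realized for instance by the pair C–B via C – E – I – K – H – G – B. So the diameter is 6.

6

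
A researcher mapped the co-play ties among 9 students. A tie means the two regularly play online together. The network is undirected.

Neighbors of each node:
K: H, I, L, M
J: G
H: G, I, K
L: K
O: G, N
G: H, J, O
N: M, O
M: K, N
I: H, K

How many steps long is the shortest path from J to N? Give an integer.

3

One shortest route is J – G – O – N, which uses 3 edges, and at distance 2 from J we only reach {H, O}, which does not include N. So d(J,N) = 3.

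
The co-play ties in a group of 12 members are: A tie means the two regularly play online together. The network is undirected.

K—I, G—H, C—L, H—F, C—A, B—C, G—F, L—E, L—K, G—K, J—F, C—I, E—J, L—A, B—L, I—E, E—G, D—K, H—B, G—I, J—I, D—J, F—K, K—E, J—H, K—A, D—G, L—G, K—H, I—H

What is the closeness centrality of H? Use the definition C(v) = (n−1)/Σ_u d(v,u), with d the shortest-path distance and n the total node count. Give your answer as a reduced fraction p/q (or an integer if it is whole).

Distances from H: A:2, B:1, C:2, D:2, E:2, F:1, G:1, I:1, J:1, K:1, L:2. Sum = 16.
n = 12, so closeness = 11/16.

11/16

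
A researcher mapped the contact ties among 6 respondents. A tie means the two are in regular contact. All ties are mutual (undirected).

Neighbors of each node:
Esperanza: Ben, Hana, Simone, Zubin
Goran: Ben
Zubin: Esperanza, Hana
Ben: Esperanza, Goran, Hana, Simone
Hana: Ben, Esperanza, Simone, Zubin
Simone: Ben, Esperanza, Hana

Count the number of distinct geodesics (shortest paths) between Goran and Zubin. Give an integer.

The shortest distance is 3. The length-3 paths are: Goran–Ben–Hana–Zubin; Goran–Ben–Esperanza–Zubin.
That gives 2 distinct shortest paths.

2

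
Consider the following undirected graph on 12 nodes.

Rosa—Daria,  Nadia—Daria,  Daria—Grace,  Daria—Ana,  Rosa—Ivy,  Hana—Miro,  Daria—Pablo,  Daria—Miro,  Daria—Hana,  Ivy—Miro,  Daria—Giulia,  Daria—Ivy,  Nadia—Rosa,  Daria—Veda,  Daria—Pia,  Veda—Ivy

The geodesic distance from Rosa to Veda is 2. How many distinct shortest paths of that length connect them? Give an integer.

The shortest distance is 2. The length-2 paths are: Rosa–Daria–Veda; Rosa–Ivy–Veda.
That gives 2 distinct shortest paths.

2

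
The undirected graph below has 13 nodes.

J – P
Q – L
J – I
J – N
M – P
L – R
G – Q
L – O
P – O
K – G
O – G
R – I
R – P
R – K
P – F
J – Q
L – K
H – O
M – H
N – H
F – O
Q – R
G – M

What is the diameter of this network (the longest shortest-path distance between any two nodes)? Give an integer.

Eccentricity of each node (its greatest distance to any other): F:3, G:3, H:3, I:3, J:3, K:4, L:3, M:3, N:4, O:3, P:2, Q:3, R:3.
The maximum eccentricity is 4, realized for instance by the pair N–K via N – J – P – R – K. So the diameter is 4.

4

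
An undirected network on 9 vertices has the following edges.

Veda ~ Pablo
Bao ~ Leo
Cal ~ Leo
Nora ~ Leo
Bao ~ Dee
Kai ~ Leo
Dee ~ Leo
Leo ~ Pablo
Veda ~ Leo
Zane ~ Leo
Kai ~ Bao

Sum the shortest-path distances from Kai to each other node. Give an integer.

Distances from Kai: Bao:1, Cal:2, Dee:2, Leo:1, Nora:2, Pablo:2, Veda:2, Zane:2.
Sum = 1 + 2 + 2 + 1 + 2 + 2 + 2 + 2 = 14.

14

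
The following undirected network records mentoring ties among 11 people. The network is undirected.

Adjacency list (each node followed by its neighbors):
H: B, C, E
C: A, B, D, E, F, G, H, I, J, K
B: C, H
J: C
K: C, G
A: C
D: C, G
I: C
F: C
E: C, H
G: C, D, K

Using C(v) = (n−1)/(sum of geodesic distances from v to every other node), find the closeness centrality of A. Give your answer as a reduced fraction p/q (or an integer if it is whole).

Distances from A: B:2, C:1, D:2, E:2, F:2, G:2, H:2, I:2, J:2, K:2. Sum = 19.
n = 11, so closeness = 10/19.

10/19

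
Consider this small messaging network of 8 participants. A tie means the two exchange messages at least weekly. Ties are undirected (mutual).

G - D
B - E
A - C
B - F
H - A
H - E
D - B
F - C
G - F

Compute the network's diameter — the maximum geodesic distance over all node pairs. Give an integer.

Eccentricity of each node (its greatest distance to any other): A:4, B:3, C:3, D:4, E:3, F:3, G:4, H:4.
The maximum eccentricity is 4, realized for instance by the pair H–G via H – A – C – F – G. So the diameter is 4.

4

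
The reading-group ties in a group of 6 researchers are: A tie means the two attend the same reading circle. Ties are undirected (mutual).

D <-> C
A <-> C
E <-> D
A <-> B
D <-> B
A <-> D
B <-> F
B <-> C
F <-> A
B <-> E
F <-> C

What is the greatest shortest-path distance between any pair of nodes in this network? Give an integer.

2

Eccentricity of each node (its greatest distance to any other): A:2, B:1, C:2, D:2, E:2, F:2.
The maximum eccentricity is 2, realized for instance by the pair A–E via A – B – E. So the diameter is 2.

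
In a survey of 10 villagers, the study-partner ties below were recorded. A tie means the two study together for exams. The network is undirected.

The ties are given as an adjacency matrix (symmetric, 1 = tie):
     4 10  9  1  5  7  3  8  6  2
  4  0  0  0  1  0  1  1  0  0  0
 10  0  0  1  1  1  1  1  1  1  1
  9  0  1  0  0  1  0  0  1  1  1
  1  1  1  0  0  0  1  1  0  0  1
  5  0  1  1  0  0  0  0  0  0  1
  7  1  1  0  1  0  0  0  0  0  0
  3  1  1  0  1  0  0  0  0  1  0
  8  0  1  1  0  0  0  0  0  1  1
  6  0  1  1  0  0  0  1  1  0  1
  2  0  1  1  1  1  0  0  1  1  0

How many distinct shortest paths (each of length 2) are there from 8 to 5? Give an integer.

The shortest distance is 2. The length-2 paths are: 8–10–5; 8–9–5; 8–2–5.
That gives 3 distinct shortest paths.

3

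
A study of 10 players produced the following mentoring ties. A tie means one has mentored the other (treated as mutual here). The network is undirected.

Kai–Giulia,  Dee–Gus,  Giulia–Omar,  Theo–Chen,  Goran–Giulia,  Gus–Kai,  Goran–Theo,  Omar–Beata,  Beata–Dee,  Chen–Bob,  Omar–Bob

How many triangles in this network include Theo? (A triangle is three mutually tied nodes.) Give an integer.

Theo's neighbors are Chen and Goran, but none of them are tied to each other, so no triangle contains Theo.

0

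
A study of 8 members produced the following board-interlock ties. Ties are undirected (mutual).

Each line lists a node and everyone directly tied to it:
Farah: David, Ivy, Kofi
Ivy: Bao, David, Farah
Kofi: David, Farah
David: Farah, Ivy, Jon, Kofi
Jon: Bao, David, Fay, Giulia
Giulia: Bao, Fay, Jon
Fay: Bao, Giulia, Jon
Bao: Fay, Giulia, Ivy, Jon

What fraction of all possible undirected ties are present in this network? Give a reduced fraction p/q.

13/28

There are 13 edges and 8 nodes, so the maximum possible is C(8,2) = 28.
Density = 13/28.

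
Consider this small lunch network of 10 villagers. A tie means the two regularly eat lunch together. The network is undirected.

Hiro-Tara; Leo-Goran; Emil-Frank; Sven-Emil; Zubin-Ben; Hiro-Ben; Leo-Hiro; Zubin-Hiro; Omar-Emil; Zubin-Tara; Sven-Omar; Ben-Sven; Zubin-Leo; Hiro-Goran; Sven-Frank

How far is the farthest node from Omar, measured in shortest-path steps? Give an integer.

Distances from Omar: Ben:2, Emil:1, Frank:2, Goran:4, Hiro:3, Leo:4, Sven:1, Tara:4, Zubin:3.
The largest is 4 (to Leo, Goran, and Tara), so the eccentricity of Omar is 4.

4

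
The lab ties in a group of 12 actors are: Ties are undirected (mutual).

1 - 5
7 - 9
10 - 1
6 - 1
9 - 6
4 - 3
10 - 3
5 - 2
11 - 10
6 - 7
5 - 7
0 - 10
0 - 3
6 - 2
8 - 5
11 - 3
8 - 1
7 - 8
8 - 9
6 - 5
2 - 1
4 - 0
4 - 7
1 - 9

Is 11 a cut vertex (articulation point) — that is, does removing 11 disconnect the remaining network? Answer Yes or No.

Even without 11, every remaining node can still reach every other (the residual graph is connected), so 11 is not a cut vertex.

No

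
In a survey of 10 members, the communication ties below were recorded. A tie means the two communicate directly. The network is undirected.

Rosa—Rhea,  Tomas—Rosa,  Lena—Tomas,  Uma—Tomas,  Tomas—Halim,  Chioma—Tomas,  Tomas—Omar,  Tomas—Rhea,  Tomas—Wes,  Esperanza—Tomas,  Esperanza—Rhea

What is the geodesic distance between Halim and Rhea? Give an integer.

2

One shortest route is Halim – Tomas – Rhea, which uses 2 edges, and Halim and Rhea are not directly tied, so nothing shorter exists. So d(Halim,Rhea) = 2.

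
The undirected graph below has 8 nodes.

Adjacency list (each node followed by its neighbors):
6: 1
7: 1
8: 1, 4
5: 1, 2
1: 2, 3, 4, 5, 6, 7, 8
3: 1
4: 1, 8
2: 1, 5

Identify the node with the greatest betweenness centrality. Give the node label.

1

Unnormalized betweenness of each node: 1:19, 2:0, 3:0, 4:0, 5:0, 6:0, 7:0, 8:0.
1 has the largest value, 19, making it the main broker — the node through which the most shortest paths run.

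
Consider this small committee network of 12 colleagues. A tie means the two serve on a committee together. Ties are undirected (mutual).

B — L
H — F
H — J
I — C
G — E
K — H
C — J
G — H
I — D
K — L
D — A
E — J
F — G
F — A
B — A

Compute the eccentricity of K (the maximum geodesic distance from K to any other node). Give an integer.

4

Distances from K: A:3, B:2, C:3, D:4, E:3, F:2, G:2, H:1, I:4, J:2, L:1.
The largest is 4 (to D and I), so the eccentricity of K is 4.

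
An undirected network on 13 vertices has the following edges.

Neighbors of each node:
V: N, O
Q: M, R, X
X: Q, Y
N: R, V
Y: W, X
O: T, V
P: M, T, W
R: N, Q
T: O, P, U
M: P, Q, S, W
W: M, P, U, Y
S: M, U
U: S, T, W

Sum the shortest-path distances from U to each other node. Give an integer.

Distances from U: M:2, N:4, O:2, P:2, Q:3, R:4, S:1, T:1, V:3, W:1, X:3, Y:2.
Sum = 2 + 4 + 2 + 2 + 3 + 4 + 1 + 1 + 3 + 1 + 3 + 2 = 28.

28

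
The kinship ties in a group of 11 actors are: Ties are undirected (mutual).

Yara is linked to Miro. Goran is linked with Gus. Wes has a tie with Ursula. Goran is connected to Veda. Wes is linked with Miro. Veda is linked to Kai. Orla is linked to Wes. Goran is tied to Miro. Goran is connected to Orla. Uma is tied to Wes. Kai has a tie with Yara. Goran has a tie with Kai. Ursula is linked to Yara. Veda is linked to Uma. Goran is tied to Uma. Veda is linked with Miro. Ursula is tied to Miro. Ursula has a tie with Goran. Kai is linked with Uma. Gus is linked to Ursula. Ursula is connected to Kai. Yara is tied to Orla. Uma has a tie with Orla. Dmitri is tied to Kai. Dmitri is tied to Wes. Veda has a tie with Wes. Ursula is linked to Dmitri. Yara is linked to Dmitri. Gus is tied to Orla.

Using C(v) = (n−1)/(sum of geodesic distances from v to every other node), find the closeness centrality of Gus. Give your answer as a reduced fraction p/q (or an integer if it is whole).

10/17

Distances from Gus: Dmitri:2, Goran:1, Kai:2, Miro:2, Orla:1, Uma:2, Ursula:1, Veda:2, Wes:2, Yara:2. Sum = 17.
n = 11, so closeness = 10/17.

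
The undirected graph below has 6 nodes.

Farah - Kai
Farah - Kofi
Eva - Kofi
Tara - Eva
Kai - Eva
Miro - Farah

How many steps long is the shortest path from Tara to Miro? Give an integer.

4

One shortest route is Tara – Eva – Kofi – Farah – Miro, which uses 4 edges, and at distance 3 from Tara we only reach {Farah}, which does not include Miro. So d(Tara,Miro) = 4.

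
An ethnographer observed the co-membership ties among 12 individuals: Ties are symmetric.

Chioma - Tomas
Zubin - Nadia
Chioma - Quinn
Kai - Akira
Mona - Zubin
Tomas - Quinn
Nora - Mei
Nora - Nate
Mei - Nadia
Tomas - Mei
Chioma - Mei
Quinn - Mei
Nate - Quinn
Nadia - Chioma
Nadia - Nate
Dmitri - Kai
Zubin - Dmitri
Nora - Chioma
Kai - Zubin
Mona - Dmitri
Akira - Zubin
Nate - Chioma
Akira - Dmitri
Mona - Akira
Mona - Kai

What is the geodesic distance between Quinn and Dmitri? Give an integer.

4

One shortest route is Quinn – Nate – Nadia – Zubin – Dmitri, which uses 4 edges, and at distance 3 from Quinn we only reach {Zubin}, which does not include Dmitri. So d(Quinn,Dmitri) = 4.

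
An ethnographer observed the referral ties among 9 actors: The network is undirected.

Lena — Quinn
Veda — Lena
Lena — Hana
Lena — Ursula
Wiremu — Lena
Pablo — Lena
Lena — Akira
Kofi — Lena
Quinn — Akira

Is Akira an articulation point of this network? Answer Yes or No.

No

Even without Akira, every remaining node can still reach every other (the residual graph is connected), so Akira is not a cut vertex.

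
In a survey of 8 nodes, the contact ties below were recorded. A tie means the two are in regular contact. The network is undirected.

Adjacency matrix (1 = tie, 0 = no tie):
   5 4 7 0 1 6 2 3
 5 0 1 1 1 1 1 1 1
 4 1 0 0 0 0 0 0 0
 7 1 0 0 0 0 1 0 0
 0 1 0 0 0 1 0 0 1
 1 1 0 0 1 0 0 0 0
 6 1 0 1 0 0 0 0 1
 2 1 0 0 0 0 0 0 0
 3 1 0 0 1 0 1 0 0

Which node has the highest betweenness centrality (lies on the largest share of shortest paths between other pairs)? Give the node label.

5

Unnormalized betweenness of each node: 0:1/2, 1:0, 2:0, 3:1/2, 4:0, 5:31/2, 6:1/2, 7:0.
5 has the largest value, 31/2, making it the main broker — the node through which the most shortest paths run.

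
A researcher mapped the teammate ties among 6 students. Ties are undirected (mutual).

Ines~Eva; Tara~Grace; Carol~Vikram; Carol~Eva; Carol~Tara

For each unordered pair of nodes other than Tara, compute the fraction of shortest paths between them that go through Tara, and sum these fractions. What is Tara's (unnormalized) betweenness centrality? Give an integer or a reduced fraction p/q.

Pairs whose geodesics pass through Tara — Vikram–Grace: 1; Carol–Grace: 1; Eva–Grace: 1; Ines–Grace: 1.
All other pairs contribute 0.
Summing the contributions gives betweenness(Tara) = 4.

4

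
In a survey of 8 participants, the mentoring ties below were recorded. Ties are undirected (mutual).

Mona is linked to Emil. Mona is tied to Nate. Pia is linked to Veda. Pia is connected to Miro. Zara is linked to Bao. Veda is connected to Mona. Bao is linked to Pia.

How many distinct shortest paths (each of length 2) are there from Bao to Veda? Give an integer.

1

The shortest distance is 2, and the only length-2 path is Bao–Pia–Veda. So there is exactly 1 shortest path.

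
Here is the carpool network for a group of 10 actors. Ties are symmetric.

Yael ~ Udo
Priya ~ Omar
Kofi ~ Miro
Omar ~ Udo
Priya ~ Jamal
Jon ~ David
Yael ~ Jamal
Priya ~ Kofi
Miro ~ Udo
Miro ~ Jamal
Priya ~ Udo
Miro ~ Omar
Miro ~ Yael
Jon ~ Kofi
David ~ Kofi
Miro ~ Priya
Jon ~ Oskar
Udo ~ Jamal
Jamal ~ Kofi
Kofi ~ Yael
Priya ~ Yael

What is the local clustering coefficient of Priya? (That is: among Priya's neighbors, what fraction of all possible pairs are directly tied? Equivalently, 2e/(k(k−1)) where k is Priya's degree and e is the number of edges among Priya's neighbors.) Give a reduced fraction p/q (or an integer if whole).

Priya's neighbors: Jamal, Kofi, Miro, Omar, Udo, and Yael (k = 6).
Possible neighbor pairs: C(6,2) = 15. Edges among them: Jamal–Kofi, Jamal–Miro, Jamal–Udo, Jamal–Yael, Kofi–Miro, Kofi–Yael, Miro–Omar, Miro–Udo, Miro–Yael, Omar–Udo, Udo–Yael → e = 11.
Clustering(Priya) = 11/15.

11/15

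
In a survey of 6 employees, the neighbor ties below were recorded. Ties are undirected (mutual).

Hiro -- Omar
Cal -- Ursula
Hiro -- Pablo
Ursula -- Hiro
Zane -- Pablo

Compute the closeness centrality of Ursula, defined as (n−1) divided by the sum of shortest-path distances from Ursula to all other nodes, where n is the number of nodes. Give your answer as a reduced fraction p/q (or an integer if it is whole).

Distances from Ursula: Cal:1, Hiro:1, Omar:2, Pablo:2, Zane:3. Sum = 9.
n = 6, so closeness = 5/9.

5/9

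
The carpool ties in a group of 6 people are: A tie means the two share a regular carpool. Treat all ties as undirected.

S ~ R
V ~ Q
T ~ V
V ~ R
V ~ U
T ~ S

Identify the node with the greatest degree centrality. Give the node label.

V

Degrees — Q:1, R:2, S:2, T:2, U:1, V:4.
The maximum is 4, attained only by V.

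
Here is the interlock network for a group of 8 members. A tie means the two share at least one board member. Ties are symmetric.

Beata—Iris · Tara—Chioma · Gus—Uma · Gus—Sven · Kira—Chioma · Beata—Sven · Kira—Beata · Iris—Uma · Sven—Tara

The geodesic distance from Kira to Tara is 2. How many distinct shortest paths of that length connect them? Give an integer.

1

The shortest distance is 2, and the only length-2 path is Kira–Chioma–Tara. So there is exactly 1 shortest path.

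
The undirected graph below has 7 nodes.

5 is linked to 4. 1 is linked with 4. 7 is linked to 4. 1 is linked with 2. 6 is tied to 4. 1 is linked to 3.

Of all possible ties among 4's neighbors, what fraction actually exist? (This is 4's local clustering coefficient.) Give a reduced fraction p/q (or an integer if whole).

0

4's neighbors: 1, 5, 6, and 7 (k = 4).
Possible neighbor pairs: C(4,2) = 6. Edges among them: none → e = 0.
Clustering(4) = 0/6 = 0.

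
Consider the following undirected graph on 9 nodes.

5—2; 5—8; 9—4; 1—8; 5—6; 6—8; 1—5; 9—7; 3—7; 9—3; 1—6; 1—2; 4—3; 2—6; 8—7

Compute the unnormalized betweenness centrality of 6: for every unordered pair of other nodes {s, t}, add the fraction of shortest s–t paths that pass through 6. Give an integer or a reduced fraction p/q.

Pairs whose geodesics pass through 6 — 2–8: 1/3; 2–9: 1/3; 2–3: 1/3; 2–4: 2/6; 2–7: 1/3.
All other pairs contribute 0.
Summing the contributions gives betweenness(6) = 5/3.

5/3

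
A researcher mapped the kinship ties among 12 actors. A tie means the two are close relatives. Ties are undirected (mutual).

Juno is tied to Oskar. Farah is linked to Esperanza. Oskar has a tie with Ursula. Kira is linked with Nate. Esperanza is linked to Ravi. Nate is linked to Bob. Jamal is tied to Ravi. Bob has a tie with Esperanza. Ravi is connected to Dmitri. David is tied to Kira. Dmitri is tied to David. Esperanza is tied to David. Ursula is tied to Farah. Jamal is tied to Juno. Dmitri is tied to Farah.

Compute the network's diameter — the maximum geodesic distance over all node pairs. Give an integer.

5

Eccentricity of each node (its greatest distance to any other): Bob:4, David:4, Dmitri:3, Esperanza:3, Farah:3, Jamal:4, Juno:5, Kira:5, Nate:5, Oskar:5, Ravi:3, Ursula:4.
The maximum eccentricity is 5, realized for instance by the pair Juno–Nate via Juno – Jamal – Ravi – Esperanza – Bob – Nate. So the diameter is 5.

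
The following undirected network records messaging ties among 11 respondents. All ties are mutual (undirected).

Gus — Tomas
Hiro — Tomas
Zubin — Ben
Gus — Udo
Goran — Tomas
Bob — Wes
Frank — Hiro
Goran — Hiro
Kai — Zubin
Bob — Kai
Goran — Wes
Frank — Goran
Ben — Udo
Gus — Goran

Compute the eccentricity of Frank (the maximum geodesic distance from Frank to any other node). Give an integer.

5

Distances from Frank: Ben:4, Bob:3, Goran:1, Gus:2, Hiro:1, Kai:4, Tomas:2, Udo:3, Wes:2, Zubin:5.
The largest is 5 (to Zubin), so the eccentricity of Frank is 5.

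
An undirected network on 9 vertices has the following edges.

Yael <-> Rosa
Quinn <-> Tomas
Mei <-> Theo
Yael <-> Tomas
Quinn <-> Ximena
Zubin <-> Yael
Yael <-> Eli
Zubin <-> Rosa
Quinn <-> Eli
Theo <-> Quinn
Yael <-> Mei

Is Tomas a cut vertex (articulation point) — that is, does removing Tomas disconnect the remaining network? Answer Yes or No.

No

Even without Tomas, every remaining node can still reach every other (the residual graph is connected), so Tomas is not a cut vertex.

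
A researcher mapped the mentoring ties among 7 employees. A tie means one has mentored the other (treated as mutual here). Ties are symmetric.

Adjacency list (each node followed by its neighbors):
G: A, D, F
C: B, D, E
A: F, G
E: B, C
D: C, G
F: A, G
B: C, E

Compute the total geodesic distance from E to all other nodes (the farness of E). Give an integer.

15

Distances from E: A:4, B:1, C:1, D:2, F:4, G:3.
Sum = 4 + 1 + 1 + 2 + 4 + 3 = 15.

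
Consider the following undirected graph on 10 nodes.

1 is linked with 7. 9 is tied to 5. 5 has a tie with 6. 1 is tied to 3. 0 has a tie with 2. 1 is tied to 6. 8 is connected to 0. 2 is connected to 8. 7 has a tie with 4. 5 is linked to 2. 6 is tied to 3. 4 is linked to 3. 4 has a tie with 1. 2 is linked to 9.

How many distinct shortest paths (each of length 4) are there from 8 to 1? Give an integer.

The shortest distance is 4, and the only length-4 path is 8–2–5–6–1. So there is exactly 1 shortest path.

1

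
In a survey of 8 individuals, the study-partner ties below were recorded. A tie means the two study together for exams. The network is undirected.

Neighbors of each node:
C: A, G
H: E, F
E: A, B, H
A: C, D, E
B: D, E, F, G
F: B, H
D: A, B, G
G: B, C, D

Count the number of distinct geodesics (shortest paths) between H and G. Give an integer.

The shortest distance is 3. The length-3 paths are: H–F–B–G; H–E–B–G.
That gives 2 distinct shortest paths.

2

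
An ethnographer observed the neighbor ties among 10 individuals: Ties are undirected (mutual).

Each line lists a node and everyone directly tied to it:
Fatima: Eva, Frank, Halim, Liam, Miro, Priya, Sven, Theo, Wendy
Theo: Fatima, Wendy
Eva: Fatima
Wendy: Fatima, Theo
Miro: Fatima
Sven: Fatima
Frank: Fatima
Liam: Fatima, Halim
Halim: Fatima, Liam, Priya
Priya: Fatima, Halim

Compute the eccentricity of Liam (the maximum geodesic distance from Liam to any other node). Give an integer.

Distances from Liam: Eva:2, Fatima:1, Frank:2, Halim:1, Miro:2, Priya:2, Sven:2, Theo:2, Wendy:2.
The largest is 2 (to Miro, Theo, Eva, Priya, Sven, Wendy, and Frank), so the eccentricity of Liam is 2.

2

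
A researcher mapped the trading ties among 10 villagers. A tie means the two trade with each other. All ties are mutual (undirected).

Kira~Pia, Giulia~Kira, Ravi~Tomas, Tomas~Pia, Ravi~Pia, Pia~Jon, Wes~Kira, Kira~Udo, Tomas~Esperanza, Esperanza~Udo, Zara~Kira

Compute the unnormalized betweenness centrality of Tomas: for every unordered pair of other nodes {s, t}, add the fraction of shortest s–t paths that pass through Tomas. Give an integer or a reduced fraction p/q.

Pairs whose geodesics pass through Tomas — Jon–Esperanza: 1; Esperanza–Pia: 1; Esperanza–Ravi: 1; Ravi–Udo: 1/2.
All other pairs contribute 0.
Summing the contributions gives betweenness(Tomas) = 7/2.

7/2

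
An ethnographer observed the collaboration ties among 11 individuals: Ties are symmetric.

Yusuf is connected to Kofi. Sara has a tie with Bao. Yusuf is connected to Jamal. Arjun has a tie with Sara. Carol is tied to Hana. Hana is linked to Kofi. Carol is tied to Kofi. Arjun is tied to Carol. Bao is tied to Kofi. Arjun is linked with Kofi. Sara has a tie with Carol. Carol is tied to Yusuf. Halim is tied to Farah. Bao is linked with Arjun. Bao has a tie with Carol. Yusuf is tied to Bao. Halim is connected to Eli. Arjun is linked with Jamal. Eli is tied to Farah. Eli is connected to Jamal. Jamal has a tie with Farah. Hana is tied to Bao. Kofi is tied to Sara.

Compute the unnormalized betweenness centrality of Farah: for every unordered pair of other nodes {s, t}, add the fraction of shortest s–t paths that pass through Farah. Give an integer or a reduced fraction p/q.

Pairs whose geodesics pass through Farah — Jamal–Halim: 1/2; Halim–Bao: 2/4; Halim–Carol: 2/4; Halim–Sara: 1/2; Halim–Arjun: 1/2; Halim–Kofi: 2/4; Halim–Yusuf: 1/2; Halim–Hana: 6/12.
All other pairs contribute 0.
Summing the contributions gives betweenness(Farah) = 4.

4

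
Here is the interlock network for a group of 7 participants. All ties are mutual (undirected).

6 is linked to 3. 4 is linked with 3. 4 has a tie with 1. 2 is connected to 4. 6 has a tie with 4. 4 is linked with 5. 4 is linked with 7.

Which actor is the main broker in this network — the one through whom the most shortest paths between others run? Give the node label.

4

Unnormalized betweenness of each node: 1:0, 2:0, 3:0, 4:14, 5:0, 6:0, 7:0.
4 has the largest value, 14, making it the main broker — the node through which the most shortest paths run.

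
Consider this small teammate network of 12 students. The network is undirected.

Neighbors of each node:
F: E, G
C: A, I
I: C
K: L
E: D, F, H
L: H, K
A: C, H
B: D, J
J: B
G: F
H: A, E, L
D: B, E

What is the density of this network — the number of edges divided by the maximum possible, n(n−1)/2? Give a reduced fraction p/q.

1/6

There are 11 edges and 12 nodes, so the maximum possible is C(12,2) = 66.
Density = 11/66 = 1/6.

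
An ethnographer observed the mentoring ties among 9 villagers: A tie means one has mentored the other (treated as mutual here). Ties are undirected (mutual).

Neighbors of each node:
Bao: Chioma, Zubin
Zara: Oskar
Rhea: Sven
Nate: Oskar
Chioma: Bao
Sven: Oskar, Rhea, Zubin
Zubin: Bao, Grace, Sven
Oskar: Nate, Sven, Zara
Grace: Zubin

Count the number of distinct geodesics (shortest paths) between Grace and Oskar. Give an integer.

The shortest distance is 3, and the only length-3 path is Grace–Zubin–Sven–Oskar. So there is exactly 1 shortest path.

1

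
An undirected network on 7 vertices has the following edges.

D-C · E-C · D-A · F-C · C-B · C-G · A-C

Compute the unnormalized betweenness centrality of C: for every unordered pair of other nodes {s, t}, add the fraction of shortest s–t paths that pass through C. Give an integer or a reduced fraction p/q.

Pairs whose geodesics pass through C — A–G: 1; A–B: 1; A–E: 1; A–F: 1; G–B: 1; G–D: 1; G–E: 1; G–F: 1; B–D: 1; B–E: 1; B–F: 1; D–E: 1; D–F: 1; E–F: 1.
All other pairs contribute 0.
Summing the contributions gives betweenness(C) = 14.

14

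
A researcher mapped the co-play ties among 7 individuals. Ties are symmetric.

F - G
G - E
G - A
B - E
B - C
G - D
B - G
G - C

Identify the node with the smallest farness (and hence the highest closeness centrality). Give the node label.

Farness (sum of distances to all others) for each node — A:11, B:9, C:10, D:11, E:10, F:11, G:6.
The smallest farness is 6, for G, so G has the highest closeness.

G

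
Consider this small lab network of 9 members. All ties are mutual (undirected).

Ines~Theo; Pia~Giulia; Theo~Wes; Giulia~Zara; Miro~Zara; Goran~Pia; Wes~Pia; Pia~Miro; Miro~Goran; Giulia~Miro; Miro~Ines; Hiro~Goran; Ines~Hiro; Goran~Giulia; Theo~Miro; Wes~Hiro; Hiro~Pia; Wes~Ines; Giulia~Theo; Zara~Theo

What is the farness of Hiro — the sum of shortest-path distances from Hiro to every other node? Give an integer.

13

Distances from Hiro: Giulia:2, Goran:1, Ines:1, Miro:2, Pia:1, Theo:2, Wes:1, Zara:3.
Sum = 2 + 1 + 1 + 2 + 1 + 2 + 1 + 3 = 13.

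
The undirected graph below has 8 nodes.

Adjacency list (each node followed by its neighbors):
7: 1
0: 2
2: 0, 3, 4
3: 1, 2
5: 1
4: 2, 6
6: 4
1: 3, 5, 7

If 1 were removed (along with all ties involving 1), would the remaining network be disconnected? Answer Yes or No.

Yes

Removing 1 leaves {0, 2, 3, 4, and 6} with no path to {5}, so the network splits into 3 components. 1 is a cut vertex.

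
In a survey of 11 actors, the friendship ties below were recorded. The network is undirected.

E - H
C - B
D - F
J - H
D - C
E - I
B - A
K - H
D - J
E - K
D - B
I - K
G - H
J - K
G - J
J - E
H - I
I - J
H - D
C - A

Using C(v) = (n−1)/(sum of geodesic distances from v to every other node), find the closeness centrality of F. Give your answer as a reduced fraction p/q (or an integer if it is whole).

Distances from F: A:3, B:2, C:2, D:1, E:3, G:3, H:2, I:3, J:2, K:3. Sum = 24.
n = 11, so closeness = 10/24 = 5/12.

5/12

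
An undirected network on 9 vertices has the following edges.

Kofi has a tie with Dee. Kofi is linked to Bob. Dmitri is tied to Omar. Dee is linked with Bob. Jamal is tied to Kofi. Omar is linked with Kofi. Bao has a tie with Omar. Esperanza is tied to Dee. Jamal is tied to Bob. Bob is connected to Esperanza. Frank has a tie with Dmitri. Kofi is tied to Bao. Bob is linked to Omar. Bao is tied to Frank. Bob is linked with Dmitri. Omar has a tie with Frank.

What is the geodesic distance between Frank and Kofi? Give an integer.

2

One shortest route is Frank – Bao – Kofi, which uses 2 edges, and Frank and Kofi are not directly tied, so nothing shorter exists. So d(Frank,Kofi) = 2.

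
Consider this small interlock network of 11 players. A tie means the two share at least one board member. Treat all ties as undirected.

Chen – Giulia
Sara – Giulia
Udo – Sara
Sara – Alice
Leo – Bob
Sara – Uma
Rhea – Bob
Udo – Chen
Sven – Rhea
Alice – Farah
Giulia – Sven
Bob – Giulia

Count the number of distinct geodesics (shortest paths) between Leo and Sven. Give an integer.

2

The shortest distance is 3. The length-3 paths are: Leo–Bob–Rhea–Sven; Leo–Bob–Giulia–Sven.
That gives 2 distinct shortest paths.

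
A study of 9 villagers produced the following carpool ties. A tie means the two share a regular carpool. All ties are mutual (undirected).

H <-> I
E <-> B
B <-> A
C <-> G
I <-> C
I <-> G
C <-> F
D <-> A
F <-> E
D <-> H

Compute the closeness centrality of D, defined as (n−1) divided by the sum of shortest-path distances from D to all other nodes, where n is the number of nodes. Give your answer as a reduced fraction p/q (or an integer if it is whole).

Distances from D: A:1, B:2, C:3, E:3, F:4, G:3, H:1, I:2. Sum = 19.
n = 9, so closeness = 8/19.

8/19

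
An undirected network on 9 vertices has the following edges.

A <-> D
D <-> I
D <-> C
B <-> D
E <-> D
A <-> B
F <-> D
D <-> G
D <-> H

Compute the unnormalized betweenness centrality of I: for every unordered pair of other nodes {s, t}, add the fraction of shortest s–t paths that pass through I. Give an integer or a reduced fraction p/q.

0

No shortest path between any pair of other nodes passes through I.
Summing the contributions gives betweenness(I) = 0.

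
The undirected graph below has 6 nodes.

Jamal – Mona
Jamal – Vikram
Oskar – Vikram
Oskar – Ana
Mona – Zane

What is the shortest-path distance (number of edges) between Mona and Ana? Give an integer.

4

One shortest route is Mona – Jamal – Vikram – Oskar – Ana, which uses 4 edges, and at distance 3 from Mona we only reach {Oskar}, which does not include Ana. So d(Mona,Ana) = 4.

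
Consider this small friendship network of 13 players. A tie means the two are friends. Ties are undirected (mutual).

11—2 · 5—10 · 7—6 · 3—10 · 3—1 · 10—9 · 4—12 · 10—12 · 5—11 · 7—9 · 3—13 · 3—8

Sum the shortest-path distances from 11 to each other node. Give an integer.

Distances from 11: 1:4, 2:1, 3:3, 4:4, 5:1, 6:5, 7:4, 8:4, 9:3, 10:2, 12:3, 13:4.
Sum = 4 + 1 + 3 + 4 + 1 + 5 + 4 + 4 + 3 + 2 + 3 + 4 = 38.

38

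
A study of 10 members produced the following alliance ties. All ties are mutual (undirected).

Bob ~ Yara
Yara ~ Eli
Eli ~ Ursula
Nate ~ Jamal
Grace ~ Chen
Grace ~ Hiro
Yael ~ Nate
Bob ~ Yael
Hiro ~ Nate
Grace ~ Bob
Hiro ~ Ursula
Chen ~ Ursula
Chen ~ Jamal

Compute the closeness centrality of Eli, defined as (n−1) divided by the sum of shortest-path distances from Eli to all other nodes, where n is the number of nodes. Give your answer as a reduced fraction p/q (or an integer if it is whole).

Distances from Eli: Bob:2, Chen:2, Grace:3, Hiro:2, Jamal:3, Nate:3, Ursula:1, Yael:3, Yara:1. Sum = 20.
n = 10, so closeness = 9/20.

9/20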